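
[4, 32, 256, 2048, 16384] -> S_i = 4*8^i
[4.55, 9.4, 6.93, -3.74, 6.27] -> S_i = Random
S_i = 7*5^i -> [7, 35, 175, 875, 4375]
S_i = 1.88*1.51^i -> [1.88, 2.84, 4.29, 6.47, 9.77]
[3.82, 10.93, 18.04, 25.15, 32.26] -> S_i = 3.82 + 7.11*i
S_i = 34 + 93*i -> [34, 127, 220, 313, 406]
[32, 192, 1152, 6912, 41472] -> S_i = 32*6^i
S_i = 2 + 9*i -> [2, 11, 20, 29, 38]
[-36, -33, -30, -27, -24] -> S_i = -36 + 3*i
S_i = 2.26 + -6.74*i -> [2.26, -4.48, -11.22, -17.96, -24.7]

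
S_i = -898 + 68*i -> [-898, -830, -762, -694, -626]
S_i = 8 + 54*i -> [8, 62, 116, 170, 224]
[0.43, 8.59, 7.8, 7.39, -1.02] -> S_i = Random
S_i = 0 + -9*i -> [0, -9, -18, -27, -36]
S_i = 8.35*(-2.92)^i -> [8.35, -24.38, 71.2, -207.89, 607.04]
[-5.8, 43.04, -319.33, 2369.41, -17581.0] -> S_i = -5.80*(-7.42)^i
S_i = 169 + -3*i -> [169, 166, 163, 160, 157]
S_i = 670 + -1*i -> [670, 669, 668, 667, 666]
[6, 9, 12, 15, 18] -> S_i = 6 + 3*i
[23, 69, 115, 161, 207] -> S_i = 23 + 46*i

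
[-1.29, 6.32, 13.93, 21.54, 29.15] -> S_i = -1.29 + 7.61*i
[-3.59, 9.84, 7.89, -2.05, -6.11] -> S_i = Random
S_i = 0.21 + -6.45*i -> [0.21, -6.24, -12.69, -19.14, -25.59]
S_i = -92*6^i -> [-92, -552, -3312, -19872, -119232]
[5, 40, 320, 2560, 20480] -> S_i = 5*8^i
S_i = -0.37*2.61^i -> [-0.37, -0.97, -2.52, -6.58, -17.17]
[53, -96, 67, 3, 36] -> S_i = Random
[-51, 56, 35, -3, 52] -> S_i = Random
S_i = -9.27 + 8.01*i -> [-9.27, -1.26, 6.75, 14.76, 22.77]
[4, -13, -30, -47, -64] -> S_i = 4 + -17*i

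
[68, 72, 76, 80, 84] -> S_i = 68 + 4*i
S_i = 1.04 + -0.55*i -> [1.04, 0.49, -0.06, -0.61, -1.16]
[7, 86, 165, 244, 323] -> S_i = 7 + 79*i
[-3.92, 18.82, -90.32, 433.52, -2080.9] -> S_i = -3.92*(-4.80)^i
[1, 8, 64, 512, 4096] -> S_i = 1*8^i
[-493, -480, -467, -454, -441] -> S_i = -493 + 13*i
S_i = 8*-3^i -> [8, -24, 72, -216, 648]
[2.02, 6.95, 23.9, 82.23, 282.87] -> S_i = 2.02*3.44^i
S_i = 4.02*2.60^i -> [4.02, 10.45, 27.18, 70.66, 183.7]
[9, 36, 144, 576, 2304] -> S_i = 9*4^i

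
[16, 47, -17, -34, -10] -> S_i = Random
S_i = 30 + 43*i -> [30, 73, 116, 159, 202]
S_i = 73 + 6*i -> [73, 79, 85, 91, 97]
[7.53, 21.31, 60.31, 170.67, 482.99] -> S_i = 7.53*2.83^i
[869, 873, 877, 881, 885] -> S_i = 869 + 4*i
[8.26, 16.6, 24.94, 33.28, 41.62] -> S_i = 8.26 + 8.34*i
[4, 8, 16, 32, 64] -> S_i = 4*2^i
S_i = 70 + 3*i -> [70, 73, 76, 79, 82]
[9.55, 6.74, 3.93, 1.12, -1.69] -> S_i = 9.55 + -2.81*i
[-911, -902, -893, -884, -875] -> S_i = -911 + 9*i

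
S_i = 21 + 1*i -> [21, 22, 23, 24, 25]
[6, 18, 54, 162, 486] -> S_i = 6*3^i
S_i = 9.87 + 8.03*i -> [9.87, 17.9, 25.93, 33.96, 41.99]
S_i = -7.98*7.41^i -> [-7.98, -59.13, -438.17, -3246.81, -24058.9]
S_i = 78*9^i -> [78, 702, 6318, 56862, 511758]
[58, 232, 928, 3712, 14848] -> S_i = 58*4^i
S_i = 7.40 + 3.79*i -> [7.4, 11.19, 14.98, 18.77, 22.56]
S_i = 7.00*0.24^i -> [7.0, 1.68, 0.4, 0.1, 0.02]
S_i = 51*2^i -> [51, 102, 204, 408, 816]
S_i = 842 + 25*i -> [842, 867, 892, 917, 942]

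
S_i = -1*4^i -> [-1, -4, -16, -64, -256]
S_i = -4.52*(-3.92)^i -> [-4.52, 17.72, -69.46, 272.27, -1067.29]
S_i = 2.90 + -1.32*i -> [2.9, 1.58, 0.26, -1.06, -2.38]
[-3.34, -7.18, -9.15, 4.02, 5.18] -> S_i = Random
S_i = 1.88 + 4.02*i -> [1.88, 5.9, 9.92, 13.94, 17.96]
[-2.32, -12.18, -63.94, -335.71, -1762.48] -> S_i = -2.32*5.25^i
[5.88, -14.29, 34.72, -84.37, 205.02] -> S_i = 5.88*(-2.43)^i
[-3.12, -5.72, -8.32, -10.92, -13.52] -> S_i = -3.12 + -2.60*i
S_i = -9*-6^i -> [-9, 54, -324, 1944, -11664]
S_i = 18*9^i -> [18, 162, 1458, 13122, 118098]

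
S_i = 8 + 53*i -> [8, 61, 114, 167, 220]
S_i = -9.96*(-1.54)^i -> [-9.96, 15.34, -23.62, 36.38, -56.02]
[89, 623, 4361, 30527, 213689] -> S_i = 89*7^i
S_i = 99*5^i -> [99, 495, 2475, 12375, 61875]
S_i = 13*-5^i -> [13, -65, 325, -1625, 8125]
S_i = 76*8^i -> [76, 608, 4864, 38912, 311296]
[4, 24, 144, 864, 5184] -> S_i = 4*6^i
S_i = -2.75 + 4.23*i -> [-2.75, 1.48, 5.71, 9.94, 14.17]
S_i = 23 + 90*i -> [23, 113, 203, 293, 383]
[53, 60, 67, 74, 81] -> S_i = 53 + 7*i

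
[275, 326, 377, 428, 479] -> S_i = 275 + 51*i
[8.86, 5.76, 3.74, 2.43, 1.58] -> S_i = 8.86*0.65^i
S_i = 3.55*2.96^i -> [3.55, 10.51, 31.1, 92.07, 272.52]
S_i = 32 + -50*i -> [32, -18, -68, -118, -168]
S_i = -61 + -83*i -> [-61, -144, -227, -310, -393]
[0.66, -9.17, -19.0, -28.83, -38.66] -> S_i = 0.66 + -9.83*i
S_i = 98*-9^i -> [98, -882, 7938, -71442, 642978]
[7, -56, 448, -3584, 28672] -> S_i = 7*-8^i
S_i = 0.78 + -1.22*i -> [0.78, -0.44, -1.66, -2.88, -4.1]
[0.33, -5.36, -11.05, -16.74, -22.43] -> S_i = 0.33 + -5.69*i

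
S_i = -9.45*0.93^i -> [-9.45, -8.79, -8.17, -7.6, -7.07]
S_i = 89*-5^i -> [89, -445, 2225, -11125, 55625]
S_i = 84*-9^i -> [84, -756, 6804, -61236, 551124]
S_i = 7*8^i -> [7, 56, 448, 3584, 28672]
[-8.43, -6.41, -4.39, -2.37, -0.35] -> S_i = -8.43 + 2.02*i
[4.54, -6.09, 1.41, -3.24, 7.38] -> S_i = Random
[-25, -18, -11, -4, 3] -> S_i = -25 + 7*i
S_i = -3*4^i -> [-3, -12, -48, -192, -768]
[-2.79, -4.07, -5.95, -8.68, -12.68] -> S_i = -2.79*1.46^i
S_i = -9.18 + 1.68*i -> [-9.18, -7.5, -5.82, -4.14, -2.46]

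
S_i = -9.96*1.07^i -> [-9.96, -10.66, -11.4, -12.2, -13.06]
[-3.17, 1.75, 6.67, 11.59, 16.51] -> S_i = -3.17 + 4.92*i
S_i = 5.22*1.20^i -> [5.22, 6.26, 7.52, 9.02, 10.82]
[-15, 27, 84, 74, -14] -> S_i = Random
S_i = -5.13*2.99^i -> [-5.13, -15.34, -45.86, -137.13, -410.02]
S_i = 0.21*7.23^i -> [0.21, 1.52, 10.98, 79.37, 573.82]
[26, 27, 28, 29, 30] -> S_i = 26 + 1*i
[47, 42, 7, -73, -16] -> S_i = Random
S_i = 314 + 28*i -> [314, 342, 370, 398, 426]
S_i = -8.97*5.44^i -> [-8.97, -48.8, -265.45, -1444.07, -7855.76]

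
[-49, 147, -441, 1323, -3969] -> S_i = -49*-3^i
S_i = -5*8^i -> [-5, -40, -320, -2560, -20480]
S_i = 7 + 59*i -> [7, 66, 125, 184, 243]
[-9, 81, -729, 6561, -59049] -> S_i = -9*-9^i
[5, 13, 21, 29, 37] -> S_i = 5 + 8*i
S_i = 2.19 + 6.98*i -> [2.19, 9.17, 16.15, 23.13, 30.11]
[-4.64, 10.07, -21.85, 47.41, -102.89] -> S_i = -4.64*(-2.17)^i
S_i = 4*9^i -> [4, 36, 324, 2916, 26244]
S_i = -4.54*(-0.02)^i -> [-4.54, 0.09, -0.0, 0.0, -0.0]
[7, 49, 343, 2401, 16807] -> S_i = 7*7^i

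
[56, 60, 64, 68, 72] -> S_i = 56 + 4*i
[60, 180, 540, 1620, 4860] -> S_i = 60*3^i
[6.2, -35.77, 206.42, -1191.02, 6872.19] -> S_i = 6.20*(-5.77)^i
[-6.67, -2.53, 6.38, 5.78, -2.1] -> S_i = Random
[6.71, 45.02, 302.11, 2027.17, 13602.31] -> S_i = 6.71*6.71^i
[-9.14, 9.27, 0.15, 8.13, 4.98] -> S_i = Random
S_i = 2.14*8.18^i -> [2.14, 17.51, 143.19, 1171.31, 9581.36]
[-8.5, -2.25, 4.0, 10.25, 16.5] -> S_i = -8.50 + 6.25*i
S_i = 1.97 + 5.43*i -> [1.97, 7.4, 12.83, 18.26, 23.69]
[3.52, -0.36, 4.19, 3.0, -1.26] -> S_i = Random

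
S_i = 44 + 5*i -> [44, 49, 54, 59, 64]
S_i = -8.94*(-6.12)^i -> [-8.94, 54.71, -334.84, 2049.24, -12541.32]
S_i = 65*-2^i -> [65, -130, 260, -520, 1040]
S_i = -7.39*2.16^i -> [-7.39, -15.96, -34.48, -74.47, -160.86]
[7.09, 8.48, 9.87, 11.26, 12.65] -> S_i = 7.09 + 1.39*i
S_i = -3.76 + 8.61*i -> [-3.76, 4.85, 13.46, 22.07, 30.68]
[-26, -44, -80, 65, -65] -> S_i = Random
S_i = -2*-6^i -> [-2, 12, -72, 432, -2592]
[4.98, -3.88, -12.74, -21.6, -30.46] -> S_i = 4.98 + -8.86*i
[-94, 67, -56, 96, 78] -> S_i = Random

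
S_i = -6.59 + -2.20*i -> [-6.59, -8.79, -10.99, -13.19, -15.39]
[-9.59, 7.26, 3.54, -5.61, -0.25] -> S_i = Random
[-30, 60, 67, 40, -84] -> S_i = Random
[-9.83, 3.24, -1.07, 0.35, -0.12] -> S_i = -9.83*(-0.33)^i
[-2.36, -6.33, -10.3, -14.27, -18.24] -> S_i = -2.36 + -3.97*i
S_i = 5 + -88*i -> [5, -83, -171, -259, -347]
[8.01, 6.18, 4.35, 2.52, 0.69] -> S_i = 8.01 + -1.83*i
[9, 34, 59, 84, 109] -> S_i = 9 + 25*i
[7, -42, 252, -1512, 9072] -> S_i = 7*-6^i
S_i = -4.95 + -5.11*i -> [-4.95, -10.06, -15.17, -20.28, -25.39]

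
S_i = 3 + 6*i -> [3, 9, 15, 21, 27]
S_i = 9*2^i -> [9, 18, 36, 72, 144]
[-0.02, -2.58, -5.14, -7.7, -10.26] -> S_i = -0.02 + -2.56*i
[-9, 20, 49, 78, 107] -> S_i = -9 + 29*i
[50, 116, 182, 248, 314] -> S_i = 50 + 66*i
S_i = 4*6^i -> [4, 24, 144, 864, 5184]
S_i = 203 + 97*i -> [203, 300, 397, 494, 591]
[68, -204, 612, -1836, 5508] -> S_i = 68*-3^i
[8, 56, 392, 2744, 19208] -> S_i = 8*7^i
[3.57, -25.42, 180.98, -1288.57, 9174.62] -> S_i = 3.57*(-7.12)^i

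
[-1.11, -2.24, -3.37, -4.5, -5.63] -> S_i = -1.11 + -1.13*i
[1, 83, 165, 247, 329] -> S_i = 1 + 82*i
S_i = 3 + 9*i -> [3, 12, 21, 30, 39]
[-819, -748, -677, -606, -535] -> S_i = -819 + 71*i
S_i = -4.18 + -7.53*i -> [-4.18, -11.71, -19.24, -26.77, -34.3]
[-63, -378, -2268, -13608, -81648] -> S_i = -63*6^i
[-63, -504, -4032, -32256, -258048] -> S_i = -63*8^i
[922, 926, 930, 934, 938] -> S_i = 922 + 4*i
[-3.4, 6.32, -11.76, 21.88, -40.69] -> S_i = -3.40*(-1.86)^i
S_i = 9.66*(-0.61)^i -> [9.66, -5.89, 3.59, -2.19, 1.34]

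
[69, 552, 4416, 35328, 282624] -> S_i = 69*8^i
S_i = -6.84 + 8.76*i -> [-6.84, 1.92, 10.68, 19.44, 28.2]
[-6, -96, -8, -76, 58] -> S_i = Random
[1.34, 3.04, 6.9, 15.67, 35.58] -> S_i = 1.34*2.27^i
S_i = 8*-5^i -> [8, -40, 200, -1000, 5000]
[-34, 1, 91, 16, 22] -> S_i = Random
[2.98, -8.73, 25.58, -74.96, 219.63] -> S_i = 2.98*(-2.93)^i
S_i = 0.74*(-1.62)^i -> [0.74, -1.2, 1.94, -3.15, 5.1]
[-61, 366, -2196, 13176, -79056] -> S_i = -61*-6^i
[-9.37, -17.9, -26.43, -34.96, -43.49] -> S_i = -9.37 + -8.53*i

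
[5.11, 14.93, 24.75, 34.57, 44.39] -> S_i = 5.11 + 9.82*i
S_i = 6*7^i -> [6, 42, 294, 2058, 14406]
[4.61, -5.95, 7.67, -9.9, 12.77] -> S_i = 4.61*(-1.29)^i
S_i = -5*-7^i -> [-5, 35, -245, 1715, -12005]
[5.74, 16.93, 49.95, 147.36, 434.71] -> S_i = 5.74*2.95^i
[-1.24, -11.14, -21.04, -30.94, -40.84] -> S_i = -1.24 + -9.90*i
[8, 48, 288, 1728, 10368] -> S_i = 8*6^i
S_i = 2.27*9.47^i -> [2.27, 21.5, 203.58, 1927.86, 18256.85]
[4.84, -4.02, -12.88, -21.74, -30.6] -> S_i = 4.84 + -8.86*i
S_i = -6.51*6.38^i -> [-6.51, -41.53, -264.99, -1690.61, -10786.08]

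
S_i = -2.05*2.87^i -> [-2.05, -5.88, -16.89, -48.46, -139.09]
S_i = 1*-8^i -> [1, -8, 64, -512, 4096]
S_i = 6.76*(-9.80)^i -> [6.76, -66.25, 649.23, -6362.46, 62352.09]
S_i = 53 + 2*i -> [53, 55, 57, 59, 61]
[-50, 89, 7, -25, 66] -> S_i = Random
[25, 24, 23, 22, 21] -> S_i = 25 + -1*i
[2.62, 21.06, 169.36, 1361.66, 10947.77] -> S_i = 2.62*8.04^i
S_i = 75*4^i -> [75, 300, 1200, 4800, 19200]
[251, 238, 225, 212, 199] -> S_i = 251 + -13*i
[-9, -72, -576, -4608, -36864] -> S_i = -9*8^i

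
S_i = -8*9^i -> [-8, -72, -648, -5832, -52488]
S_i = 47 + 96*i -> [47, 143, 239, 335, 431]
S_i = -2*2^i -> [-2, -4, -8, -16, -32]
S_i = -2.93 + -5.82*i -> [-2.93, -8.75, -14.57, -20.39, -26.21]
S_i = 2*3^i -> [2, 6, 18, 54, 162]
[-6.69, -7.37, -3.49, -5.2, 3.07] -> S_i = Random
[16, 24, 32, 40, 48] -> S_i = 16 + 8*i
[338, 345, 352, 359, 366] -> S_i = 338 + 7*i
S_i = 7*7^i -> [7, 49, 343, 2401, 16807]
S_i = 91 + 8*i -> [91, 99, 107, 115, 123]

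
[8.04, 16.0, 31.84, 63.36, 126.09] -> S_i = 8.04*1.99^i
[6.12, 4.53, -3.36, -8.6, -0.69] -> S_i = Random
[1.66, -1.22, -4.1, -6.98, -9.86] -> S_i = 1.66 + -2.88*i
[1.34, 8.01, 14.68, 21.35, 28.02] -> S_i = 1.34 + 6.67*i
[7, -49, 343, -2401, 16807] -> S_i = 7*-7^i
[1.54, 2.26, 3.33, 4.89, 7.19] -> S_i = 1.54*1.47^i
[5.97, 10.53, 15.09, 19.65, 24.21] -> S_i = 5.97 + 4.56*i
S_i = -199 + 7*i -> [-199, -192, -185, -178, -171]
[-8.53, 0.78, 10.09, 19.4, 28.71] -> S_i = -8.53 + 9.31*i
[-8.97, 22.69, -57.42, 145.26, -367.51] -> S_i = -8.97*(-2.53)^i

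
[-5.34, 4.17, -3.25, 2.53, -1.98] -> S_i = -5.34*(-0.78)^i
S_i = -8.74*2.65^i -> [-8.74, -23.16, -61.38, -162.65, -431.02]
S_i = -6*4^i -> [-6, -24, -96, -384, -1536]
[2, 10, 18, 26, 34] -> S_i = 2 + 8*i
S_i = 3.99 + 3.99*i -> [3.99, 7.98, 11.97, 15.96, 19.95]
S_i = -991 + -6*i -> [-991, -997, -1003, -1009, -1015]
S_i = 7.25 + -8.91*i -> [7.25, -1.66, -10.57, -19.48, -28.39]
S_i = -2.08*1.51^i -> [-2.08, -3.14, -4.74, -7.16, -10.81]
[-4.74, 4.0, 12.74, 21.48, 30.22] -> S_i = -4.74 + 8.74*i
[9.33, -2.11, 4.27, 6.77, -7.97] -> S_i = Random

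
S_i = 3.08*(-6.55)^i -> [3.08, -20.17, 132.14, -865.52, 5669.12]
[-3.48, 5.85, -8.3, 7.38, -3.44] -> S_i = Random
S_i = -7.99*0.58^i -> [-7.99, -4.63, -2.69, -1.56, -0.9]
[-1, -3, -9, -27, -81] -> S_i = -1*3^i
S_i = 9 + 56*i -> [9, 65, 121, 177, 233]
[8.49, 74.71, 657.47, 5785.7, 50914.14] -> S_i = 8.49*8.80^i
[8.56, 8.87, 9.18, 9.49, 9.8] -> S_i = 8.56 + 0.31*i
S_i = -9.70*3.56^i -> [-9.7, -34.53, -122.93, -437.64, -1558.02]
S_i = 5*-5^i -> [5, -25, 125, -625, 3125]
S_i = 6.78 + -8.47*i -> [6.78, -1.69, -10.16, -18.63, -27.1]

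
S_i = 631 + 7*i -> [631, 638, 645, 652, 659]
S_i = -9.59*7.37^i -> [-9.59, -70.68, -520.9, -3839.03, -28293.62]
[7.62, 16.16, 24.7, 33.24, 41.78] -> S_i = 7.62 + 8.54*i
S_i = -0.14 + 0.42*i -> [-0.14, 0.28, 0.7, 1.12, 1.54]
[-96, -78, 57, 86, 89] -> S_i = Random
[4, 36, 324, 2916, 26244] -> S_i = 4*9^i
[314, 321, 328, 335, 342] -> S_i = 314 + 7*i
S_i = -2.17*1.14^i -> [-2.17, -2.47, -2.82, -3.21, -3.67]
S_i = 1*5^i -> [1, 5, 25, 125, 625]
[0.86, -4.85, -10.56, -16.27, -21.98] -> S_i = 0.86 + -5.71*i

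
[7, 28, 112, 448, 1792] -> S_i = 7*4^i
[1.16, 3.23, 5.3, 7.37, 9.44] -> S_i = 1.16 + 2.07*i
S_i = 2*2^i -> [2, 4, 8, 16, 32]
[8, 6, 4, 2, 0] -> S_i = 8 + -2*i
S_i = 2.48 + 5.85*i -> [2.48, 8.33, 14.18, 20.03, 25.88]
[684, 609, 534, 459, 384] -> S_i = 684 + -75*i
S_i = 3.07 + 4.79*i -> [3.07, 7.86, 12.65, 17.44, 22.23]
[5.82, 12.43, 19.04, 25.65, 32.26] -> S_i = 5.82 + 6.61*i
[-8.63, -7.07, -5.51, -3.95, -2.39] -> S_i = -8.63 + 1.56*i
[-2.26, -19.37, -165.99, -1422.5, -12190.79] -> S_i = -2.26*8.57^i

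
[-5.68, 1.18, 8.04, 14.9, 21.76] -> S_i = -5.68 + 6.86*i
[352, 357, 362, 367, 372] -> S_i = 352 + 5*i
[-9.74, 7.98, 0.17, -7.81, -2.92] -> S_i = Random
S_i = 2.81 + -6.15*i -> [2.81, -3.34, -9.49, -15.64, -21.79]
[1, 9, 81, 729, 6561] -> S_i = 1*9^i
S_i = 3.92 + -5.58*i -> [3.92, -1.66, -7.24, -12.82, -18.4]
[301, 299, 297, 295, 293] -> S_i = 301 + -2*i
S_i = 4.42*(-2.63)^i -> [4.42, -11.62, 30.57, -80.41, 211.47]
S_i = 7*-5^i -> [7, -35, 175, -875, 4375]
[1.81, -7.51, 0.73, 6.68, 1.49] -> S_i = Random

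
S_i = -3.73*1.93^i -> [-3.73, -7.2, -13.89, -26.82, -51.75]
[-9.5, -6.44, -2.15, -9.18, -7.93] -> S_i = Random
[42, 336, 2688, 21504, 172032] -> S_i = 42*8^i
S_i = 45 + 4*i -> [45, 49, 53, 57, 61]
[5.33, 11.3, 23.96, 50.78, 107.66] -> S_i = 5.33*2.12^i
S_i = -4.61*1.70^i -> [-4.61, -7.84, -13.32, -22.65, -38.5]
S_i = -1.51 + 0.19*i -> [-1.51, -1.32, -1.13, -0.94, -0.75]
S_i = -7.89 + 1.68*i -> [-7.89, -6.21, -4.53, -2.85, -1.17]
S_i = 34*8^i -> [34, 272, 2176, 17408, 139264]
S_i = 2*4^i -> [2, 8, 32, 128, 512]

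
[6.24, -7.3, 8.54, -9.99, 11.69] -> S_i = 6.24*(-1.17)^i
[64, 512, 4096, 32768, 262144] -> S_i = 64*8^i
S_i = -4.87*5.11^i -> [-4.87, -24.89, -127.17, -649.82, -3320.57]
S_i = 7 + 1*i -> [7, 8, 9, 10, 11]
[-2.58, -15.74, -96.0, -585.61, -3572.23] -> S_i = -2.58*6.10^i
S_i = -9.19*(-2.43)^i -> [-9.19, 22.33, -54.27, 131.87, -320.44]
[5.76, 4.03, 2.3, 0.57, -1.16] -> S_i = 5.76 + -1.73*i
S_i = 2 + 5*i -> [2, 7, 12, 17, 22]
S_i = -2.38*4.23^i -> [-2.38, -10.07, -42.59, -180.13, -761.97]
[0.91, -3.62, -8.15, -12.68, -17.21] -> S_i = 0.91 + -4.53*i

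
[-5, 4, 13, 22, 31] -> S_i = -5 + 9*i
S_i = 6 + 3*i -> [6, 9, 12, 15, 18]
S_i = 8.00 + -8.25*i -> [8.0, -0.25, -8.5, -16.75, -25.0]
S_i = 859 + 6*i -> [859, 865, 871, 877, 883]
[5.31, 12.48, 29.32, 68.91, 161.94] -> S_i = 5.31*2.35^i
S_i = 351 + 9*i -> [351, 360, 369, 378, 387]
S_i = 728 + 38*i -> [728, 766, 804, 842, 880]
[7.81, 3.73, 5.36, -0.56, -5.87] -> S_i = Random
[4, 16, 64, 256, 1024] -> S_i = 4*4^i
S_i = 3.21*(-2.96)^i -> [3.21, -9.5, 28.12, -83.25, 246.42]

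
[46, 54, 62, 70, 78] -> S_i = 46 + 8*i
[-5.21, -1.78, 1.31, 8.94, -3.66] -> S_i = Random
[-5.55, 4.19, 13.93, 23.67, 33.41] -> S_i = -5.55 + 9.74*i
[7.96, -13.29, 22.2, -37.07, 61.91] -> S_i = 7.96*(-1.67)^i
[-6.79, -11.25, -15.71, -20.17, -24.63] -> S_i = -6.79 + -4.46*i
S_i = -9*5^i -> [-9, -45, -225, -1125, -5625]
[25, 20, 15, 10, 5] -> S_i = 25 + -5*i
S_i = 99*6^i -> [99, 594, 3564, 21384, 128304]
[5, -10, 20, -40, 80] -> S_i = 5*-2^i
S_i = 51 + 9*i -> [51, 60, 69, 78, 87]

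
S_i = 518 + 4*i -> [518, 522, 526, 530, 534]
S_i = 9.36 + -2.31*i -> [9.36, 7.05, 4.74, 2.43, 0.12]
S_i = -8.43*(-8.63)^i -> [-8.43, 72.75, -627.84, 5418.26, -46759.6]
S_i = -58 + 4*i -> [-58, -54, -50, -46, -42]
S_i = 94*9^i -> [94, 846, 7614, 68526, 616734]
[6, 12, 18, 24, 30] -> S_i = 6 + 6*i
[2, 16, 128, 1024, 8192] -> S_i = 2*8^i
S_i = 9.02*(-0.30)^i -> [9.02, -2.71, 0.81, -0.24, 0.07]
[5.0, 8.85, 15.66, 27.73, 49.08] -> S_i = 5.00*1.77^i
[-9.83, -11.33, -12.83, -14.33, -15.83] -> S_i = -9.83 + -1.50*i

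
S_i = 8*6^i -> [8, 48, 288, 1728, 10368]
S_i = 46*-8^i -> [46, -368, 2944, -23552, 188416]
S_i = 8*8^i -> [8, 64, 512, 4096, 32768]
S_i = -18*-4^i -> [-18, 72, -288, 1152, -4608]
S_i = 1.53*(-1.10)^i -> [1.53, -1.68, 1.85, -2.04, 2.24]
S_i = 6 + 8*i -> [6, 14, 22, 30, 38]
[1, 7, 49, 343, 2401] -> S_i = 1*7^i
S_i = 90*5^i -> [90, 450, 2250, 11250, 56250]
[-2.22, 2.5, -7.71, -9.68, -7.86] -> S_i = Random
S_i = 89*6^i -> [89, 534, 3204, 19224, 115344]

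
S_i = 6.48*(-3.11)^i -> [6.48, -20.15, 62.68, -194.92, 606.2]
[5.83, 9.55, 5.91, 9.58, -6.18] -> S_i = Random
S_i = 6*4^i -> [6, 24, 96, 384, 1536]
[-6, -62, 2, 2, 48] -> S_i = Random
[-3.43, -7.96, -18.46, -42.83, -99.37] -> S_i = -3.43*2.32^i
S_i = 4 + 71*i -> [4, 75, 146, 217, 288]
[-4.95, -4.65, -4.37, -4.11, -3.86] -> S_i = -4.95*0.94^i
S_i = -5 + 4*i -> [-5, -1, 3, 7, 11]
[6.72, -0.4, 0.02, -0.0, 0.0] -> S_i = 6.72*(-0.06)^i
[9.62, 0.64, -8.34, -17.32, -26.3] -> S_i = 9.62 + -8.98*i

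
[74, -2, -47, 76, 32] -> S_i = Random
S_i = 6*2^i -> [6, 12, 24, 48, 96]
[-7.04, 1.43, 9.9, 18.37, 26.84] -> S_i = -7.04 + 8.47*i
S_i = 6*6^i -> [6, 36, 216, 1296, 7776]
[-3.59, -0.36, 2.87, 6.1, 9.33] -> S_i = -3.59 + 3.23*i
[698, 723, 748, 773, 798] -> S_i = 698 + 25*i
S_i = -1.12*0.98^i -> [-1.12, -1.1, -1.08, -1.05, -1.03]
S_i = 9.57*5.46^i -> [9.57, 52.25, 285.3, 1557.72, 8505.16]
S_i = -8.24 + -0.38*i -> [-8.24, -8.62, -9.0, -9.38, -9.76]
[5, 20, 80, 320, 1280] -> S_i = 5*4^i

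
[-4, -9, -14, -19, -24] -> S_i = -4 + -5*i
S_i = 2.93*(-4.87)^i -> [2.93, -14.27, 69.49, -338.42, 1648.1]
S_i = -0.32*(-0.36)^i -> [-0.32, 0.12, -0.04, 0.01, -0.01]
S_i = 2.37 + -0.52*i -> [2.37, 1.85, 1.33, 0.81, 0.29]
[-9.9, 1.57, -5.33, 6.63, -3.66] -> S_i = Random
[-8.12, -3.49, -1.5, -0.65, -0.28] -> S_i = -8.12*0.43^i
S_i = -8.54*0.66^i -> [-8.54, -5.64, -3.72, -2.46, -1.62]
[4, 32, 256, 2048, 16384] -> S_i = 4*8^i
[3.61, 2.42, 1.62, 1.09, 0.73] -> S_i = 3.61*0.67^i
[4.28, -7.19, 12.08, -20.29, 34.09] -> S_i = 4.28*(-1.68)^i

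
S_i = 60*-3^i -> [60, -180, 540, -1620, 4860]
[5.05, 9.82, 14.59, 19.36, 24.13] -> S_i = 5.05 + 4.77*i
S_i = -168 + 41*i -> [-168, -127, -86, -45, -4]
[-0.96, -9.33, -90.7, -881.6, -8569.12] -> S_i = -0.96*9.72^i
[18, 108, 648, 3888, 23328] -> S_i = 18*6^i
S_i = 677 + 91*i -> [677, 768, 859, 950, 1041]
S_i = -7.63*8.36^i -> [-7.63, -63.79, -533.26, -4458.03, -37269.16]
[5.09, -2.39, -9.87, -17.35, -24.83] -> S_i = 5.09 + -7.48*i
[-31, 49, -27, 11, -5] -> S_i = Random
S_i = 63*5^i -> [63, 315, 1575, 7875, 39375]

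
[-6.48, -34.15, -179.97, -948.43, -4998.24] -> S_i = -6.48*5.27^i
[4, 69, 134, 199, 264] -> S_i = 4 + 65*i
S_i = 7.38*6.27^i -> [7.38, 46.27, 290.13, 1819.11, 11405.82]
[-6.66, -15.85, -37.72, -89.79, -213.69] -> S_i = -6.66*2.38^i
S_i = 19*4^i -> [19, 76, 304, 1216, 4864]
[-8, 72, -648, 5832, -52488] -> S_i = -8*-9^i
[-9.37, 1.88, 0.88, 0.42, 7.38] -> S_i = Random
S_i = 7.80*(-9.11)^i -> [7.8, -71.06, 647.34, -5897.25, 53723.97]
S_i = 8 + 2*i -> [8, 10, 12, 14, 16]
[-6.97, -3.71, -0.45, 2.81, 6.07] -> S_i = -6.97 + 3.26*i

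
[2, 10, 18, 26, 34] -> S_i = 2 + 8*i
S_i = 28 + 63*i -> [28, 91, 154, 217, 280]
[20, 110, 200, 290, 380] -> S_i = 20 + 90*i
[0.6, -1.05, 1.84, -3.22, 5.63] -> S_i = 0.60*(-1.75)^i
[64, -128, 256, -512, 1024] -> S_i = 64*-2^i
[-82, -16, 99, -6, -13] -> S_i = Random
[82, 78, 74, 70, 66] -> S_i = 82 + -4*i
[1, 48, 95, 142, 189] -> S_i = 1 + 47*i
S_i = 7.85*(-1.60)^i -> [7.85, -12.56, 20.1, -32.15, 51.45]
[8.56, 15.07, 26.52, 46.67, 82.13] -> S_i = 8.56*1.76^i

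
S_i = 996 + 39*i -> [996, 1035, 1074, 1113, 1152]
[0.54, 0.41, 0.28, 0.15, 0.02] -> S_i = 0.54 + -0.13*i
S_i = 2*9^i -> [2, 18, 162, 1458, 13122]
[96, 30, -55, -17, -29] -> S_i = Random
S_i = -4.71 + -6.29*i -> [-4.71, -11.0, -17.29, -23.58, -29.87]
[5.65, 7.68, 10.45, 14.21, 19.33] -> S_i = 5.65*1.36^i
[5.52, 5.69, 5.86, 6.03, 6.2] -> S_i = 5.52 + 0.17*i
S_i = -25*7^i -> [-25, -175, -1225, -8575, -60025]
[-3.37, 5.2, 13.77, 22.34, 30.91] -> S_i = -3.37 + 8.57*i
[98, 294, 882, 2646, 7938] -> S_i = 98*3^i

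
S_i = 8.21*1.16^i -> [8.21, 9.52, 11.05, 12.81, 14.87]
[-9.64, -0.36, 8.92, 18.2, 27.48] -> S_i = -9.64 + 9.28*i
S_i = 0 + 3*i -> [0, 3, 6, 9, 12]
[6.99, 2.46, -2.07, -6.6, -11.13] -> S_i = 6.99 + -4.53*i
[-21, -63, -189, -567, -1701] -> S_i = -21*3^i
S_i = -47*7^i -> [-47, -329, -2303, -16121, -112847]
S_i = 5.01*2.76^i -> [5.01, 13.83, 38.16, 105.33, 290.72]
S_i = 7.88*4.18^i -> [7.88, 32.94, 137.68, 575.51, 2405.64]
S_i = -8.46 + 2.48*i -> [-8.46, -5.98, -3.5, -1.02, 1.46]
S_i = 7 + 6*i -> [7, 13, 19, 25, 31]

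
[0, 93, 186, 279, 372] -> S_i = 0 + 93*i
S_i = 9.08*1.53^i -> [9.08, 13.89, 21.26, 32.52, 49.76]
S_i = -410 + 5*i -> [-410, -405, -400, -395, -390]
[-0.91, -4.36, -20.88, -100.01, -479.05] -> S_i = -0.91*4.79^i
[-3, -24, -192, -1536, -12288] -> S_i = -3*8^i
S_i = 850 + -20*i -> [850, 830, 810, 790, 770]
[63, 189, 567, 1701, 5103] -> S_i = 63*3^i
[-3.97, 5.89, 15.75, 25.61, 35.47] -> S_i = -3.97 + 9.86*i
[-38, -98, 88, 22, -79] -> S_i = Random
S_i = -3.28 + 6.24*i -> [-3.28, 2.96, 9.2, 15.44, 21.68]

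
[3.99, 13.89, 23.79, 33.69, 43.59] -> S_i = 3.99 + 9.90*i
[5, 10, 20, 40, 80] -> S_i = 5*2^i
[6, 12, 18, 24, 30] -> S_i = 6 + 6*i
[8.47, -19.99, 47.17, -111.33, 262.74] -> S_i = 8.47*(-2.36)^i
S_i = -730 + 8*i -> [-730, -722, -714, -706, -698]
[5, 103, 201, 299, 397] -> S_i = 5 + 98*i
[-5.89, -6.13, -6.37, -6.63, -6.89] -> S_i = -5.89*1.04^i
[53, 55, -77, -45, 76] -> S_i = Random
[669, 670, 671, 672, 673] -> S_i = 669 + 1*i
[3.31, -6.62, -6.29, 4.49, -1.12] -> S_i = Random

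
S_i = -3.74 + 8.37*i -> [-3.74, 4.63, 13.0, 21.37, 29.74]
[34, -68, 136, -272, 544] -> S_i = 34*-2^i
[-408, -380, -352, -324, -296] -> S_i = -408 + 28*i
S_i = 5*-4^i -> [5, -20, 80, -320, 1280]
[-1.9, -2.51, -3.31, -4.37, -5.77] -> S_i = -1.90*1.32^i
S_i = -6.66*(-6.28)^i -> [-6.66, 41.82, -262.66, 1649.5, -10358.88]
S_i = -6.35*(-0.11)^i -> [-6.35, 0.7, -0.08, 0.01, -0.0]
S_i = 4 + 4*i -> [4, 8, 12, 16, 20]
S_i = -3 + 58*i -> [-3, 55, 113, 171, 229]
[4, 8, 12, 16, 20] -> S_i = 4 + 4*i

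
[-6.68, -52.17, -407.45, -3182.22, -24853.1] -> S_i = -6.68*7.81^i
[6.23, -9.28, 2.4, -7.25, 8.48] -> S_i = Random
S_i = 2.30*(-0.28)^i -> [2.3, -0.64, 0.18, -0.05, 0.01]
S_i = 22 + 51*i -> [22, 73, 124, 175, 226]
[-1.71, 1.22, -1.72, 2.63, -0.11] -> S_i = Random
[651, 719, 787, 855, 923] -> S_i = 651 + 68*i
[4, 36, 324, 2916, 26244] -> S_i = 4*9^i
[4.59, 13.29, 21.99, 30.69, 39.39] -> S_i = 4.59 + 8.70*i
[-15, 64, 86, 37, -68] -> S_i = Random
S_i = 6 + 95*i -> [6, 101, 196, 291, 386]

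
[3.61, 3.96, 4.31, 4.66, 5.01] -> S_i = 3.61 + 0.35*i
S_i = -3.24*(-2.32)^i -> [-3.24, 7.52, -17.44, 40.46, -93.86]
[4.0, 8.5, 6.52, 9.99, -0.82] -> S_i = Random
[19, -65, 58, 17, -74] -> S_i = Random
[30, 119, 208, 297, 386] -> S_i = 30 + 89*i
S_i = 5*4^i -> [5, 20, 80, 320, 1280]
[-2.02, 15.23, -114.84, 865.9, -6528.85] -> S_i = -2.02*(-7.54)^i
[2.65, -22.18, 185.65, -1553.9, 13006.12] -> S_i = 2.65*(-8.37)^i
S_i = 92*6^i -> [92, 552, 3312, 19872, 119232]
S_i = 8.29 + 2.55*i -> [8.29, 10.84, 13.39, 15.94, 18.49]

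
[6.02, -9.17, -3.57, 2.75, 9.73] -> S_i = Random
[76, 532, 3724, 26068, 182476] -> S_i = 76*7^i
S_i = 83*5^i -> [83, 415, 2075, 10375, 51875]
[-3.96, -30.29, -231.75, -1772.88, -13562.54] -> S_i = -3.96*7.65^i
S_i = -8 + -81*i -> [-8, -89, -170, -251, -332]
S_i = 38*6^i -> [38, 228, 1368, 8208, 49248]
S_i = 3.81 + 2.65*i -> [3.81, 6.46, 9.11, 11.76, 14.41]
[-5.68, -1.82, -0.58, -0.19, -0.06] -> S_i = -5.68*0.32^i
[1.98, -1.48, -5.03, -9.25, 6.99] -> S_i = Random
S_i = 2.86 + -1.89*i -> [2.86, 0.97, -0.92, -2.81, -4.7]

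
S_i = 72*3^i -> [72, 216, 648, 1944, 5832]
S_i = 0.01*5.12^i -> [0.01, 0.05, 0.26, 1.34, 6.87]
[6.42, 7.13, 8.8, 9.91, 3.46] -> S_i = Random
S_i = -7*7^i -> [-7, -49, -343, -2401, -16807]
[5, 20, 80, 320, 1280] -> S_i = 5*4^i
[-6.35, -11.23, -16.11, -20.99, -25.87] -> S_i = -6.35 + -4.88*i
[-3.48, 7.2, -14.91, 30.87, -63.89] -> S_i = -3.48*(-2.07)^i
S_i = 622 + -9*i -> [622, 613, 604, 595, 586]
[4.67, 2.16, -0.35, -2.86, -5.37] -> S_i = 4.67 + -2.51*i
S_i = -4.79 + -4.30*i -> [-4.79, -9.09, -13.39, -17.69, -21.99]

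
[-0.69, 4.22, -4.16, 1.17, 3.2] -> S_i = Random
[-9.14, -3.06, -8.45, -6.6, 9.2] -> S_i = Random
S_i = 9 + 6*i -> [9, 15, 21, 27, 33]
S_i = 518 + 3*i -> [518, 521, 524, 527, 530]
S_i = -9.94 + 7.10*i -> [-9.94, -2.84, 4.26, 11.36, 18.46]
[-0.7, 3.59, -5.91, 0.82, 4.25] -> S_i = Random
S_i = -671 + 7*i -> [-671, -664, -657, -650, -643]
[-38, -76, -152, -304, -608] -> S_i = -38*2^i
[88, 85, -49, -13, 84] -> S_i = Random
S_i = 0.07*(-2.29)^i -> [0.07, -0.16, 0.37, -0.84, 1.93]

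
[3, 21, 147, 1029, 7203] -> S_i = 3*7^i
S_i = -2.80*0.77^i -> [-2.8, -2.16, -1.66, -1.28, -0.98]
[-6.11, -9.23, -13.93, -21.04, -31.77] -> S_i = -6.11*1.51^i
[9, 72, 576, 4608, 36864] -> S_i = 9*8^i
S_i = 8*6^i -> [8, 48, 288, 1728, 10368]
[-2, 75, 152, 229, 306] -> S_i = -2 + 77*i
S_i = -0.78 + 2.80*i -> [-0.78, 2.02, 4.82, 7.62, 10.42]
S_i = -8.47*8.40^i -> [-8.47, -71.15, -597.64, -5020.2, -42169.7]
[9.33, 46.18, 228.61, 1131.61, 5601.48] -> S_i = 9.33*4.95^i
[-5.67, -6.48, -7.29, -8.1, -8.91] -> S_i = -5.67 + -0.81*i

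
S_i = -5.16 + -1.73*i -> [-5.16, -6.89, -8.62, -10.35, -12.08]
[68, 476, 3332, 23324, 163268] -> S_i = 68*7^i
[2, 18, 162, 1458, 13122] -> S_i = 2*9^i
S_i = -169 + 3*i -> [-169, -166, -163, -160, -157]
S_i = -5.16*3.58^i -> [-5.16, -18.47, -66.13, -236.75, -847.58]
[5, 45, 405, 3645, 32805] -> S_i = 5*9^i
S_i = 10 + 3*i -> [10, 13, 16, 19, 22]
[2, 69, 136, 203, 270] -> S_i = 2 + 67*i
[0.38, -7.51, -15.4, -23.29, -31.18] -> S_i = 0.38 + -7.89*i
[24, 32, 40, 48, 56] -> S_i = 24 + 8*i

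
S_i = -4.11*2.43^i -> [-4.11, -9.99, -24.27, -58.97, -143.31]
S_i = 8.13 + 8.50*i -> [8.13, 16.63, 25.13, 33.63, 42.13]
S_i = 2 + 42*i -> [2, 44, 86, 128, 170]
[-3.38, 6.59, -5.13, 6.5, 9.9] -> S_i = Random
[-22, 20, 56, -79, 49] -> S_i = Random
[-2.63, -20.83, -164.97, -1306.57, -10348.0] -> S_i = -2.63*7.92^i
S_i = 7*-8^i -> [7, -56, 448, -3584, 28672]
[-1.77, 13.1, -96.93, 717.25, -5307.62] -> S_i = -1.77*(-7.40)^i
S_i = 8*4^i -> [8, 32, 128, 512, 2048]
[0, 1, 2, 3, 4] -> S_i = 0 + 1*i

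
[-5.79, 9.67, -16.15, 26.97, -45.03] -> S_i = -5.79*(-1.67)^i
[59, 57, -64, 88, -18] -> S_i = Random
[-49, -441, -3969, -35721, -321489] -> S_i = -49*9^i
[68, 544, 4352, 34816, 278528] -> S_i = 68*8^i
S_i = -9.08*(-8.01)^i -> [-9.08, 72.73, -582.57, 4666.42, -37377.99]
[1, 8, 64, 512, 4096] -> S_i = 1*8^i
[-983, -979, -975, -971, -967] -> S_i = -983 + 4*i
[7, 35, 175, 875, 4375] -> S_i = 7*5^i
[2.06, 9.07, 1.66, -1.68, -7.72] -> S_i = Random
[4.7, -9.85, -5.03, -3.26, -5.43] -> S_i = Random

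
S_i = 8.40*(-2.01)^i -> [8.4, -16.88, 33.94, -68.21, 137.11]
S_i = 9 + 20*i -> [9, 29, 49, 69, 89]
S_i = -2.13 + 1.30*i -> [-2.13, -0.83, 0.47, 1.77, 3.07]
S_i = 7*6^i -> [7, 42, 252, 1512, 9072]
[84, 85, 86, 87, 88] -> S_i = 84 + 1*i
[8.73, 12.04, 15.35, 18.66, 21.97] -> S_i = 8.73 + 3.31*i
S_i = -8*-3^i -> [-8, 24, -72, 216, -648]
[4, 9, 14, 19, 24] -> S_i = 4 + 5*i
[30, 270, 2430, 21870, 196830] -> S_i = 30*9^i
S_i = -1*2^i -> [-1, -2, -4, -8, -16]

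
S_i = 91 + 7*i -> [91, 98, 105, 112, 119]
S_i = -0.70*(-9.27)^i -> [-0.7, 6.49, -60.15, 557.62, -5169.12]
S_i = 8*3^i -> [8, 24, 72, 216, 648]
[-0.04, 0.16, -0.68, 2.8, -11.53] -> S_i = -0.04*(-4.12)^i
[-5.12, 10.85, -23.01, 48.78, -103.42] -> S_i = -5.12*(-2.12)^i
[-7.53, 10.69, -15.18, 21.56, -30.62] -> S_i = -7.53*(-1.42)^i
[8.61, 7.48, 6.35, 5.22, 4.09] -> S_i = 8.61 + -1.13*i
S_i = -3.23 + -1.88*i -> [-3.23, -5.11, -6.99, -8.87, -10.75]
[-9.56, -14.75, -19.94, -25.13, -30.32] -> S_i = -9.56 + -5.19*i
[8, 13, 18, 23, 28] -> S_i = 8 + 5*i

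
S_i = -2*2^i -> [-2, -4, -8, -16, -32]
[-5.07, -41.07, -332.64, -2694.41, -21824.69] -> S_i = -5.07*8.10^i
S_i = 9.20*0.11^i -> [9.2, 1.01, 0.11, 0.01, 0.0]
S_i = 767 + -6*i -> [767, 761, 755, 749, 743]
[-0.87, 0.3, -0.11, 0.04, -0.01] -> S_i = -0.87*(-0.35)^i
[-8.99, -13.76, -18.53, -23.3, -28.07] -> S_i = -8.99 + -4.77*i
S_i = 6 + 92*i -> [6, 98, 190, 282, 374]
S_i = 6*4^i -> [6, 24, 96, 384, 1536]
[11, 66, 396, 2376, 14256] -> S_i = 11*6^i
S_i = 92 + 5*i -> [92, 97, 102, 107, 112]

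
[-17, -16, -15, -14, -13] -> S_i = -17 + 1*i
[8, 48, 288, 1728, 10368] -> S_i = 8*6^i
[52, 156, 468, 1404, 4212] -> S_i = 52*3^i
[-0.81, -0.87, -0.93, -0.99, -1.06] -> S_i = -0.81*1.07^i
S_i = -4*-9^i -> [-4, 36, -324, 2916, -26244]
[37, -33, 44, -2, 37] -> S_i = Random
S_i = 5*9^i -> [5, 45, 405, 3645, 32805]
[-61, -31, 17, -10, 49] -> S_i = Random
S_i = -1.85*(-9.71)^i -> [-1.85, 17.96, -174.43, 1693.67, -16445.56]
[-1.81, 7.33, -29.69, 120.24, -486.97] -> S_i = -1.81*(-4.05)^i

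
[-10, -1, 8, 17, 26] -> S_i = -10 + 9*i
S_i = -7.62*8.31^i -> [-7.62, -63.32, -526.21, -4372.78, -36337.84]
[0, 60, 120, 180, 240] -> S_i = 0 + 60*i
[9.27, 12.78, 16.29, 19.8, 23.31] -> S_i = 9.27 + 3.51*i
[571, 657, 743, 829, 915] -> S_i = 571 + 86*i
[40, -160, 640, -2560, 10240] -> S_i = 40*-4^i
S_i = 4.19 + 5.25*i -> [4.19, 9.44, 14.69, 19.94, 25.19]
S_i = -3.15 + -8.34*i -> [-3.15, -11.49, -19.83, -28.17, -36.51]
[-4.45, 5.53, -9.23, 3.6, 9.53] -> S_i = Random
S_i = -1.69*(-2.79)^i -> [-1.69, 4.72, -13.16, 36.7, -102.4]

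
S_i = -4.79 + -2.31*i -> [-4.79, -7.1, -9.41, -11.72, -14.03]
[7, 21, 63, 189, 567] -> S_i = 7*3^i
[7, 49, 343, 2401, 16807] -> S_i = 7*7^i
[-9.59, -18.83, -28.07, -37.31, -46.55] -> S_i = -9.59 + -9.24*i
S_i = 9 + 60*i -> [9, 69, 129, 189, 249]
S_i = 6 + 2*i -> [6, 8, 10, 12, 14]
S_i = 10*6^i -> [10, 60, 360, 2160, 12960]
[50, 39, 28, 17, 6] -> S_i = 50 + -11*i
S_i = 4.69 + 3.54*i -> [4.69, 8.23, 11.77, 15.31, 18.85]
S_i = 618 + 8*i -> [618, 626, 634, 642, 650]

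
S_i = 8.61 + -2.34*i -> [8.61, 6.27, 3.93, 1.59, -0.75]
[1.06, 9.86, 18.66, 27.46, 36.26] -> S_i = 1.06 + 8.80*i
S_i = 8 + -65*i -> [8, -57, -122, -187, -252]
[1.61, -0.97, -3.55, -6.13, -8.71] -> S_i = 1.61 + -2.58*i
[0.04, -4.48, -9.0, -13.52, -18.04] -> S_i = 0.04 + -4.52*i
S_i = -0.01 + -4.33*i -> [-0.01, -4.34, -8.67, -13.0, -17.33]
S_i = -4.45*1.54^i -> [-4.45, -6.85, -10.55, -16.25, -25.03]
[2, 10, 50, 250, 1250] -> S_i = 2*5^i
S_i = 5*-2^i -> [5, -10, 20, -40, 80]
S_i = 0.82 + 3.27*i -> [0.82, 4.09, 7.36, 10.63, 13.9]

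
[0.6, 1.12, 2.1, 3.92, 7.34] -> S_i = 0.60*1.87^i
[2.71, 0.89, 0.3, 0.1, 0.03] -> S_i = 2.71*0.33^i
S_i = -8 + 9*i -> [-8, 1, 10, 19, 28]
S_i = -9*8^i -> [-9, -72, -576, -4608, -36864]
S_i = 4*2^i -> [4, 8, 16, 32, 64]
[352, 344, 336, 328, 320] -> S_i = 352 + -8*i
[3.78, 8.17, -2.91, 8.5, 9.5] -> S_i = Random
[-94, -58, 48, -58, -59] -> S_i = Random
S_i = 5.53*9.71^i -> [5.53, 53.7, 521.39, 5062.71, 49158.89]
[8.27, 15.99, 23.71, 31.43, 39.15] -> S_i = 8.27 + 7.72*i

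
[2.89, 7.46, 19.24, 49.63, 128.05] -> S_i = 2.89*2.58^i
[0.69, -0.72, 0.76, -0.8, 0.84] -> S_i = 0.69*(-1.05)^i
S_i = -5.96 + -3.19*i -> [-5.96, -9.15, -12.34, -15.53, -18.72]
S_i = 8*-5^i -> [8, -40, 200, -1000, 5000]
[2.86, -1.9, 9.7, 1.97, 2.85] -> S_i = Random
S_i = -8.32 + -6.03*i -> [-8.32, -14.35, -20.38, -26.41, -32.44]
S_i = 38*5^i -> [38, 190, 950, 4750, 23750]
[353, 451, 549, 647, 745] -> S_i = 353 + 98*i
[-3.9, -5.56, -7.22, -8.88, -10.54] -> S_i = -3.90 + -1.66*i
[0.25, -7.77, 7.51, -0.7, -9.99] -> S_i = Random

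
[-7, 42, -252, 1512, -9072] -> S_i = -7*-6^i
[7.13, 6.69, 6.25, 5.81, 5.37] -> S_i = 7.13 + -0.44*i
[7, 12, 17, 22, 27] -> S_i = 7 + 5*i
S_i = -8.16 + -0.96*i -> [-8.16, -9.12, -10.08, -11.04, -12.0]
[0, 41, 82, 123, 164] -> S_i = 0 + 41*i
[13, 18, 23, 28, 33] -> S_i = 13 + 5*i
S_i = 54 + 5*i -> [54, 59, 64, 69, 74]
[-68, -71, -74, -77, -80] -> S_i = -68 + -3*i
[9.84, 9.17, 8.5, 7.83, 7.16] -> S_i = 9.84 + -0.67*i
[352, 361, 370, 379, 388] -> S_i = 352 + 9*i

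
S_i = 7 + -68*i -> [7, -61, -129, -197, -265]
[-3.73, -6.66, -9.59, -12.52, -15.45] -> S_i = -3.73 + -2.93*i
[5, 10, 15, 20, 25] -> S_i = 5 + 5*i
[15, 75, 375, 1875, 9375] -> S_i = 15*5^i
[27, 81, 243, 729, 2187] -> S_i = 27*3^i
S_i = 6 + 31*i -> [6, 37, 68, 99, 130]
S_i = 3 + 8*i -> [3, 11, 19, 27, 35]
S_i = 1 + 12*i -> [1, 13, 25, 37, 49]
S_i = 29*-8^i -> [29, -232, 1856, -14848, 118784]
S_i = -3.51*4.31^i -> [-3.51, -15.13, -65.2, -281.02, -1211.2]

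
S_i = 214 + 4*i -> [214, 218, 222, 226, 230]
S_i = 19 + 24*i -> [19, 43, 67, 91, 115]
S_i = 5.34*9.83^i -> [5.34, 52.49, 516.0, 5072.26, 49860.35]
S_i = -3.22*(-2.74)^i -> [-3.22, 8.82, -24.17, 66.24, -181.49]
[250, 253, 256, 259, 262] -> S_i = 250 + 3*i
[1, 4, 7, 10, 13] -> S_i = 1 + 3*i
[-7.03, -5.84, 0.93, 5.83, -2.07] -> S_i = Random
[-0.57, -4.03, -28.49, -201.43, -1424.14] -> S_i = -0.57*7.07^i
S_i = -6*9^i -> [-6, -54, -486, -4374, -39366]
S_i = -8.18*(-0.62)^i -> [-8.18, 5.07, -3.14, 1.95, -1.21]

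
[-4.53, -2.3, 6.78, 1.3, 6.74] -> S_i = Random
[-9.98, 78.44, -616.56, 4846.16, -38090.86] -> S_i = -9.98*(-7.86)^i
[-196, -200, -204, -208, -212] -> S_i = -196 + -4*i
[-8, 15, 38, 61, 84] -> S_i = -8 + 23*i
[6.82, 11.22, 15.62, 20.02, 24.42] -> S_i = 6.82 + 4.40*i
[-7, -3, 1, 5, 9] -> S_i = -7 + 4*i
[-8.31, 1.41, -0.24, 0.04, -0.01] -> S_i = -8.31*(-0.17)^i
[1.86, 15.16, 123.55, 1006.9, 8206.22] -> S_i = 1.86*8.15^i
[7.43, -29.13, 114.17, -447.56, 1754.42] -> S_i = 7.43*(-3.92)^i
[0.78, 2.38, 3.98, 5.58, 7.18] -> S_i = 0.78 + 1.60*i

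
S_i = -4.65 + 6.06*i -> [-4.65, 1.41, 7.47, 13.53, 19.59]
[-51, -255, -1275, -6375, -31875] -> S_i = -51*5^i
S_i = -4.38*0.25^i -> [-4.38, -1.1, -0.27, -0.07, -0.02]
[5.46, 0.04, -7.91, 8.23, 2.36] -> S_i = Random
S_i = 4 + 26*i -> [4, 30, 56, 82, 108]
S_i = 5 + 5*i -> [5, 10, 15, 20, 25]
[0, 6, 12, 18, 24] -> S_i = 0 + 6*i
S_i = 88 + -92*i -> [88, -4, -96, -188, -280]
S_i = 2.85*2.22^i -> [2.85, 6.33, 14.05, 31.18, 69.22]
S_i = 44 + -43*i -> [44, 1, -42, -85, -128]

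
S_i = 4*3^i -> [4, 12, 36, 108, 324]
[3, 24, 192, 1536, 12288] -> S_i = 3*8^i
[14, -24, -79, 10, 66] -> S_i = Random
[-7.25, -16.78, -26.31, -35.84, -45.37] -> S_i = -7.25 + -9.53*i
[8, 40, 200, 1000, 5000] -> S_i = 8*5^i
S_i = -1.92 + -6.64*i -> [-1.92, -8.56, -15.2, -21.84, -28.48]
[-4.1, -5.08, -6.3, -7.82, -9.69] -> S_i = -4.10*1.24^i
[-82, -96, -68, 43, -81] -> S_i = Random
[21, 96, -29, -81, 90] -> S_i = Random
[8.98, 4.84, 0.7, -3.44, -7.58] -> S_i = 8.98 + -4.14*i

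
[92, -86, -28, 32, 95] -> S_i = Random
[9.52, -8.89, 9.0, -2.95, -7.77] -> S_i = Random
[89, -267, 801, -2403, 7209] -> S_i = 89*-3^i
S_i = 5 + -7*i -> [5, -2, -9, -16, -23]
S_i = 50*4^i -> [50, 200, 800, 3200, 12800]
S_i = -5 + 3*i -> [-5, -2, 1, 4, 7]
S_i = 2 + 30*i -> [2, 32, 62, 92, 122]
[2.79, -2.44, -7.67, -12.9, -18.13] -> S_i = 2.79 + -5.23*i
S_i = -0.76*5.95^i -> [-0.76, -4.52, -26.91, -160.09, -952.54]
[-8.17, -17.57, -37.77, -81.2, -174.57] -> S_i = -8.17*2.15^i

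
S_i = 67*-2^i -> [67, -134, 268, -536, 1072]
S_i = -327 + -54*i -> [-327, -381, -435, -489, -543]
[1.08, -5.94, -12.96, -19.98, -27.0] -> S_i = 1.08 + -7.02*i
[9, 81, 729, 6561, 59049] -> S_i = 9*9^i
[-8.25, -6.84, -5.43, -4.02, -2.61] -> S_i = -8.25 + 1.41*i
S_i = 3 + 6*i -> [3, 9, 15, 21, 27]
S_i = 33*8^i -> [33, 264, 2112, 16896, 135168]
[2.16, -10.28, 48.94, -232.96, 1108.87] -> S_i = 2.16*(-4.76)^i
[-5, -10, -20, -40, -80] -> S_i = -5*2^i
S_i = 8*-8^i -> [8, -64, 512, -4096, 32768]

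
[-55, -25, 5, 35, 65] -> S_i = -55 + 30*i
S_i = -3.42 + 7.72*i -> [-3.42, 4.3, 12.02, 19.74, 27.46]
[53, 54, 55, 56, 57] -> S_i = 53 + 1*i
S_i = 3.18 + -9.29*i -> [3.18, -6.11, -15.4, -24.69, -33.98]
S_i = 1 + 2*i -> [1, 3, 5, 7, 9]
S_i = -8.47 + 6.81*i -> [-8.47, -1.66, 5.15, 11.96, 18.77]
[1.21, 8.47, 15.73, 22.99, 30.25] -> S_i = 1.21 + 7.26*i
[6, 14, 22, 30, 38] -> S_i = 6 + 8*i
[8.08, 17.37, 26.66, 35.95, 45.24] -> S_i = 8.08 + 9.29*i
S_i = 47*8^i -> [47, 376, 3008, 24064, 192512]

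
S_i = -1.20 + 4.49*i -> [-1.2, 3.29, 7.78, 12.27, 16.76]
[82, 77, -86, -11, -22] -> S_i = Random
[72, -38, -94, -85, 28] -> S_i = Random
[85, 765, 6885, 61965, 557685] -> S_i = 85*9^i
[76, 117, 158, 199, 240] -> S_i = 76 + 41*i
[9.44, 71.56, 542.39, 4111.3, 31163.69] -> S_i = 9.44*7.58^i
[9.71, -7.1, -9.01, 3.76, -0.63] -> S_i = Random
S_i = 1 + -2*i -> [1, -1, -3, -5, -7]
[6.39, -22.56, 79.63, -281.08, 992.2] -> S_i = 6.39*(-3.53)^i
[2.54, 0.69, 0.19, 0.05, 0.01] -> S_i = 2.54*0.27^i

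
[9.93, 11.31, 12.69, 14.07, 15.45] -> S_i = 9.93 + 1.38*i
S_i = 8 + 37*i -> [8, 45, 82, 119, 156]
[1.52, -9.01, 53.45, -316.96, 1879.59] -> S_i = 1.52*(-5.93)^i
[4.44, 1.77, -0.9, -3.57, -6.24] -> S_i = 4.44 + -2.67*i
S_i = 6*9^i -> [6, 54, 486, 4374, 39366]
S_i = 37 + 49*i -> [37, 86, 135, 184, 233]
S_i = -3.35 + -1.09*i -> [-3.35, -4.44, -5.53, -6.62, -7.71]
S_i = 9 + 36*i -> [9, 45, 81, 117, 153]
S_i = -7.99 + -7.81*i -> [-7.99, -15.8, -23.61, -31.42, -39.23]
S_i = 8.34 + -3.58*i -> [8.34, 4.76, 1.18, -2.4, -5.98]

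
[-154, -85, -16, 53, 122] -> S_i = -154 + 69*i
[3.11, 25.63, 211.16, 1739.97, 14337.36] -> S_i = 3.11*8.24^i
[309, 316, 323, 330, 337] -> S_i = 309 + 7*i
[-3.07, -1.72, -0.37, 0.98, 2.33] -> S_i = -3.07 + 1.35*i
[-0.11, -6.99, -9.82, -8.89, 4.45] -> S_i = Random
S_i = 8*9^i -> [8, 72, 648, 5832, 52488]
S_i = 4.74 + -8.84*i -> [4.74, -4.1, -12.94, -21.78, -30.62]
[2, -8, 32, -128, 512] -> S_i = 2*-4^i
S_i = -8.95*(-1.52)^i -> [-8.95, 13.6, -20.68, 31.43, -47.77]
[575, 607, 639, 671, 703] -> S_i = 575 + 32*i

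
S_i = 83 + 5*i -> [83, 88, 93, 98, 103]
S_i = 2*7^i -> [2, 14, 98, 686, 4802]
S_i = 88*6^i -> [88, 528, 3168, 19008, 114048]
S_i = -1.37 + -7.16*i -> [-1.37, -8.53, -15.69, -22.85, -30.01]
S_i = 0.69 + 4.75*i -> [0.69, 5.44, 10.19, 14.94, 19.69]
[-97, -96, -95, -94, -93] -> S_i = -97 + 1*i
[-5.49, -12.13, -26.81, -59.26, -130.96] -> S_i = -5.49*2.21^i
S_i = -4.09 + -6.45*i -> [-4.09, -10.54, -16.99, -23.44, -29.89]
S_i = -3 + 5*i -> [-3, 2, 7, 12, 17]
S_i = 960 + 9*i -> [960, 969, 978, 987, 996]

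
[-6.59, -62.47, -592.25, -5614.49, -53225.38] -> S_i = -6.59*9.48^i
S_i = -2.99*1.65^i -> [-2.99, -4.93, -8.14, -13.43, -22.16]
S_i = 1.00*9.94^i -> [1.0, 9.94, 98.8, 982.11, 9762.15]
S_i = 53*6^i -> [53, 318, 1908, 11448, 68688]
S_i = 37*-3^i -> [37, -111, 333, -999, 2997]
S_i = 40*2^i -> [40, 80, 160, 320, 640]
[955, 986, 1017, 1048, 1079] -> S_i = 955 + 31*i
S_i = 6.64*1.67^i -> [6.64, 11.09, 18.52, 30.93, 51.65]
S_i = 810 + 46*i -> [810, 856, 902, 948, 994]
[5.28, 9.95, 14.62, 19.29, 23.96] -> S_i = 5.28 + 4.67*i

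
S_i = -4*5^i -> [-4, -20, -100, -500, -2500]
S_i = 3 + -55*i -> [3, -52, -107, -162, -217]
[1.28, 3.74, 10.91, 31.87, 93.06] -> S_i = 1.28*2.92^i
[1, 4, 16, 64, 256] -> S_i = 1*4^i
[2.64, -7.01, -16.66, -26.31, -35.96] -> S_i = 2.64 + -9.65*i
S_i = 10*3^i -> [10, 30, 90, 270, 810]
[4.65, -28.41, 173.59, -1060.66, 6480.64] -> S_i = 4.65*(-6.11)^i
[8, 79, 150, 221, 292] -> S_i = 8 + 71*i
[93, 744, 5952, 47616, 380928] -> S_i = 93*8^i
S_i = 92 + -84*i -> [92, 8, -76, -160, -244]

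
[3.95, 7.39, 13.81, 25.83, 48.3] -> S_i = 3.95*1.87^i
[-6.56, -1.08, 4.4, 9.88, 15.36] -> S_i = -6.56 + 5.48*i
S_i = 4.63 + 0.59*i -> [4.63, 5.22, 5.81, 6.4, 6.99]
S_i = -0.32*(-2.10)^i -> [-0.32, 0.67, -1.41, 2.96, -6.22]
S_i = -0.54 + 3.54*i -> [-0.54, 3.0, 6.54, 10.08, 13.62]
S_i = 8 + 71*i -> [8, 79, 150, 221, 292]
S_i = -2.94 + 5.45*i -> [-2.94, 2.51, 7.96, 13.41, 18.86]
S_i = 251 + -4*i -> [251, 247, 243, 239, 235]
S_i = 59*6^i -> [59, 354, 2124, 12744, 76464]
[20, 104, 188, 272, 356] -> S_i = 20 + 84*i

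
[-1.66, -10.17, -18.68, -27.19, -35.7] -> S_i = -1.66 + -8.51*i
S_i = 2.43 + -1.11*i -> [2.43, 1.32, 0.21, -0.9, -2.01]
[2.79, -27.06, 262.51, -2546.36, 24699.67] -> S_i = 2.79*(-9.70)^i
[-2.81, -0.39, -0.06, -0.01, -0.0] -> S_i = -2.81*0.14^i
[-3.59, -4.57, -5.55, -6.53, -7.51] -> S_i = -3.59 + -0.98*i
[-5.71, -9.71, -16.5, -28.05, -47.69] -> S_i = -5.71*1.70^i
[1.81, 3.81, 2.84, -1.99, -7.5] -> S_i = Random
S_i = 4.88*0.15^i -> [4.88, 0.73, 0.11, 0.02, 0.0]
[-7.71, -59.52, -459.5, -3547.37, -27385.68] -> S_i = -7.71*7.72^i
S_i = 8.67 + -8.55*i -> [8.67, 0.12, -8.43, -16.98, -25.53]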